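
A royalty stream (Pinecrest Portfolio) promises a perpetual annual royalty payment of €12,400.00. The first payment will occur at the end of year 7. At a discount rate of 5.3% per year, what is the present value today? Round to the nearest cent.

Value at end of year 6: C / r = €12,400.00 / 0.053 = €233,962.2642
Discount to today: PV = €233,962.2642 / (1 + 0.053)^6 = €233,962.2642 / 1.363233 = €171,623.04

€171623.04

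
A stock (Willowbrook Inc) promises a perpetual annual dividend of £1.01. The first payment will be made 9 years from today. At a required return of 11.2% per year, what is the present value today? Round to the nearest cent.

Value at end of year 8: C / r = £1.01 / 0.112 = £9.0179
Discount to today: PV = £9.0179 / (1 + 0.112)^8 = £9.0179 / 2.337967 = £3.86

£3.86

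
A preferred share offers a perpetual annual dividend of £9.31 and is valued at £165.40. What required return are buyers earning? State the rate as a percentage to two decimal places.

5.63%

P = C/r ⇒ r = C/P = £9.31/£165.40 = 0.056288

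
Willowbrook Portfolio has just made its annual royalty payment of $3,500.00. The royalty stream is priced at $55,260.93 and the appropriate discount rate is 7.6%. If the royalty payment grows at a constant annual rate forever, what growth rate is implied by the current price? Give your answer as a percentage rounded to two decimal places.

P = D₀(1+g)/(r−g) ⇒ P(r−g) = D₀(1+g) ⇒ g(P+D₀) = P·r − D₀
g = (P·r − D₀)/(P + D₀) = ($55,260.93×0.076 − $3,500.00) / ($55,260.93 + $3,500.00) = 0.011910

1.19%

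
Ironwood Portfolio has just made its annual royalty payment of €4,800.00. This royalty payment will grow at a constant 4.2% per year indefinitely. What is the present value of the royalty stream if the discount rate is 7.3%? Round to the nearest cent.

€161341.94

D₁ = D₀ × (1 + g) = €4,800.00 × 1.042 = €5,001.6000
Growing perpetuity: P = D₁ / (r − g) = €5,001.6000 / (0.073 − 0.042) = €161,341.94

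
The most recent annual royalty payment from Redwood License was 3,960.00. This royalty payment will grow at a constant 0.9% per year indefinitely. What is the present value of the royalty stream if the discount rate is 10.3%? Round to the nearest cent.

42506.81

D₁ = D₀ × (1 + g) = 3,960.00 × 1.009 = 3,995.6400
Growing perpetuity: P = D₁ / (r − g) = 3,995.6400 / (0.103 − 0.009) = 42,506.81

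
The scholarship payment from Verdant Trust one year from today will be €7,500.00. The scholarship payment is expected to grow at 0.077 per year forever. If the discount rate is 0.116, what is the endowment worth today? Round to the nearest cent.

Growing perpetuity: P = D₁ / (r − g) = €7,500.0000 / (0.116 − 0.077) = €192,307.69

€192307.69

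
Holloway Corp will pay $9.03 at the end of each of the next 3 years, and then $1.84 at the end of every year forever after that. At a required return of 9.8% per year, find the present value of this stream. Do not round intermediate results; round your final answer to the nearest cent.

PV of 3-year annuity: $9.03 × [1 − (1+0.098)^−3] / 0.098 = 22.53558
Perpetuity value at year 3: $1.84 / 0.098 = 18.77551
PV of perpetuity: 18.77551 / (1+0.098)^3 = 14.18354
Total PV = 22.53558 + 14.18354 = 36.71912

$36.72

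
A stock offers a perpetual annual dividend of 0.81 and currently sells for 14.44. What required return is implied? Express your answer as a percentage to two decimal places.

P = C/r ⇒ r = C/P = 0.81/14.44 = 0.056094

5.61%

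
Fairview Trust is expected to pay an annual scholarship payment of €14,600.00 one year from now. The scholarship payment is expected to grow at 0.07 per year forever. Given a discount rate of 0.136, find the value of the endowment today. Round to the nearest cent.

Growing perpetuity: P = D₁ / (r − g) = €14,600.0000 / (0.136 − 0.07) = €221,212.12

€221212.12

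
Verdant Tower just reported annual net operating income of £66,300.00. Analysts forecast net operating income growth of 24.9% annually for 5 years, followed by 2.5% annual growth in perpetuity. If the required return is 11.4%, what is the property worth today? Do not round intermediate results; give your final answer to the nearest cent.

£1826149.28

D_1 = 82808.70000
D_2 = 103428.06630
D_3 = 129181.65481
D_4 = 161347.88686
D_5 = 201523.51068
Terminal value at year 5: TV = D_5×(1+g_2)/(r−g_2) = 206561.59845/0.089 = 2320916.83652
P_0 = D_1/(1+r)^1 + D_2/(1+r)^2 + D_3/(1+r)^3 + D_4/(1+r)^4 + D_5/(1+r)^5 + TV/(1+r)^5
    = 74334.56014 + 83342.78781 + 93442.67682 + 104766.52006 + 117462.64233 + 1352800.09421 = 1826149.28136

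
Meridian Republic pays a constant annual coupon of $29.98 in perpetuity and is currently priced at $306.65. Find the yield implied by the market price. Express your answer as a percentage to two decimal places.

P = C/r ⇒ r = C/P = $29.98/$306.65 = 0.097766

9.78%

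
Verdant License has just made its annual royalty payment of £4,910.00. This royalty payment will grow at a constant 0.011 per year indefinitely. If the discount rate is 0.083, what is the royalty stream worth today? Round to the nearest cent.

£68944.58

D₁ = D₀ × (1 + g) = £4,910.00 × 1.011 = £4,964.0100
Growing perpetuity: P = D₁ / (r − g) = £4,964.0100 / (0.083 − 0.011) = £68,944.58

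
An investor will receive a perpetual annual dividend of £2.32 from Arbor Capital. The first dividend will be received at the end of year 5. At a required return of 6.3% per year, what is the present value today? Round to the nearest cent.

£28.84

Value at end of year 4: C / r = £2.32 / 0.063 = £36.8254
Discount to today: PV = £36.8254 / (1 + 0.063)^4 = £36.8254 / 1.276830 = £28.84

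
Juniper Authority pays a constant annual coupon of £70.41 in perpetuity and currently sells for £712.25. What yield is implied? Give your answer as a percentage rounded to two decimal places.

P = C/r ⇒ r = C/P = £70.41/£712.25 = 0.098856

9.89%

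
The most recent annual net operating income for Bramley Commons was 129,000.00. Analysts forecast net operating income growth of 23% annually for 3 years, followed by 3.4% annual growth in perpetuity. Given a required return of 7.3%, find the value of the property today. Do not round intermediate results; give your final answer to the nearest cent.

5663535.33

D_1 = 158670.00000
D_2 = 195164.10000
D_3 = 240051.84300
Terminal value at year 3: TV = D_3×(1+g_2)/(r−g_2) = 248213.60566/0.039 = 6364451.42723
P_0 = D_1/(1+r)^1 + D_2/(1+r)^2 + D_3/(1+r)^3 + TV/(1+r)^3
    = 147875.11650 + 169512.01611 + 194314.79946 + 5151833.40105 = 5663535.33311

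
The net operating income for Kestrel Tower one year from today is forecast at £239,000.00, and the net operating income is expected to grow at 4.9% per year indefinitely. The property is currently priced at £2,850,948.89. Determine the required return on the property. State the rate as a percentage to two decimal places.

13.28%

P = D₁/(r − g) ⇒ r = D₁/P + g = £239,000.0000/£2,850,948.89 + 0.049 = 0.083832 + 0.049 = 0.132832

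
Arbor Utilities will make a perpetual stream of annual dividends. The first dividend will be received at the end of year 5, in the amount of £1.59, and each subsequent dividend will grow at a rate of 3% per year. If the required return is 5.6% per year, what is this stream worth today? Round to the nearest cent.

£49.18

Value at end of year 4: C₁ / (r − g) = £1.59 / (0.056 − 0.03) = £61.1538
Discount to today: PV = £61.1538 / (1 + 0.056)^4 = £61.1538 / 1.243528 = £49.18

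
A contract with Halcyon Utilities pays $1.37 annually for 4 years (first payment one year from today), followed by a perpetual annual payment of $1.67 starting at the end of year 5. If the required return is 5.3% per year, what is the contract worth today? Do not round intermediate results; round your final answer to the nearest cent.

$30.45

PV of 4-year annuity: $1.37 × [1 − (1+0.053)^−4] / 0.053 = 4.82429
Perpetuity value at year 4: $1.67 / 0.053 = 31.50943
PV of perpetuity: 31.50943 / (1+0.053)^4 = 25.62873
Total PV = 4.82429 + 25.62873 = 30.45302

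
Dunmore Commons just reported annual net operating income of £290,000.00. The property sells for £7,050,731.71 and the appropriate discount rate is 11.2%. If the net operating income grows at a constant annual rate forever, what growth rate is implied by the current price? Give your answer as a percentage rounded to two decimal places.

6.81%

P = D₀(1+g)/(r−g) ⇒ P(r−g) = D₀(1+g) ⇒ g(P+D₀) = P·r − D₀
g = (P·r − D₀)/(P + D₀) = (£7,050,731.71×0.112 − £290,000.00) / (£7,050,731.71 + £290,000.00) = 0.068070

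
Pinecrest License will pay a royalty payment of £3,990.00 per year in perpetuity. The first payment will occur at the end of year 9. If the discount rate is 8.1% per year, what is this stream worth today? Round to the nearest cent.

Value at end of year 8: C / r = £3,990.00 / 0.081 = £49,259.2593
Discount to today: PV = £49,259.2593 / (1 + 0.081)^8 = £49,259.2593 / 1.864685 = £26,416.93

£26416.93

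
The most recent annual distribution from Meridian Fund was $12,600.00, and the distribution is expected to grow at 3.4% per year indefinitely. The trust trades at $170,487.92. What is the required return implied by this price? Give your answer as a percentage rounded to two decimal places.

11.04%

D₁ = $12,600.00 × 1.034 = $13,028.4000
P = D₁/(r − g) ⇒ r = D₁/P + g = $13,028.4000/$170,487.92 + 0.034 = 0.076418 + 0.034 = 0.110418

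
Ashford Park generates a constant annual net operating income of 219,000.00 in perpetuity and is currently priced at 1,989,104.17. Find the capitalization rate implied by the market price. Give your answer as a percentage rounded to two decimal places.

11.01%

P = C/r ⇒ r = C/P = 219,000.00/1,989,104.17 = 0.110100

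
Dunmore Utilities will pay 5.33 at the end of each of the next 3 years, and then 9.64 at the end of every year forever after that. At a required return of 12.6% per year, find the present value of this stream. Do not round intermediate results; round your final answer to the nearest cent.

66.26

PV of 3-year annuity: 5.33 × [1 − (1+0.126)^−3] / 0.126 = 12.67092
Perpetuity value at year 3: 9.64 / 0.126 = 76.50794
PV of perpetuity: 76.50794 / (1+0.126)^3 = 53.59093
Total PV = 12.67092 + 53.59093 = 66.26185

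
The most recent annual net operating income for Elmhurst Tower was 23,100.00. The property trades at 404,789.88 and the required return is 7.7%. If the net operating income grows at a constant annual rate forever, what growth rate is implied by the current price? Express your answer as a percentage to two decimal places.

1.89%

P = D₀(1+g)/(r−g) ⇒ P(r−g) = D₀(1+g) ⇒ g(P+D₀) = P·r − D₀
g = (P·r − D₀)/(P + D₀) = (404,789.88×0.077 − 23,100.00) / (404,789.88 + 23,100.00) = 0.018857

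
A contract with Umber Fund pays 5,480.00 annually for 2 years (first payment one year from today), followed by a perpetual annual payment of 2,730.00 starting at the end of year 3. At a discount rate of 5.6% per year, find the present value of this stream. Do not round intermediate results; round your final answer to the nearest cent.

53820.23

PV of 2-year annuity: 5,480.00 × [1 − (1+0.056)^−2] / 0.056 = 10103.59275
Perpetuity value at year 2: 2,730.00 / 0.056 = 48750.00000
PV of perpetuity: 48750.00000 / (1+0.056)^2 = 43716.64084
Total PV = 10103.59275 + 43716.64084 = 53820.23359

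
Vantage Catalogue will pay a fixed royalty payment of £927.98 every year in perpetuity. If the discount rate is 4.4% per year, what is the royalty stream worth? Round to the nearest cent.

£21090.45

Level perpetuity: PV = C / r = £927.98 / 0.044 = £21,090.45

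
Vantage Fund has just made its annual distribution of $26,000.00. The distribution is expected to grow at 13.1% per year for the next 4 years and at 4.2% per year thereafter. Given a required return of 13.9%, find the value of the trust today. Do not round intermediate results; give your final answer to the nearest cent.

$373721.02

D_1 = 29406.00000
D_2 = 33258.18600
D_3 = 37615.00837
D_4 = 42542.57446
Terminal value at year 4: TV = D_4×(1+g_2)/(r−g_2) = 44329.36259/0.097 = 457003.73803
P_0 = D_1/(1+r)^1 + D_2/(1+r)^2 + D_3/(1+r)^3 + D_4/(1+r)^4 + TV/(1+r)^4
    = 25817.38367 + 25636.04998 + 25455.98993 + 25277.19457 + 271534.39936 = 373721.01751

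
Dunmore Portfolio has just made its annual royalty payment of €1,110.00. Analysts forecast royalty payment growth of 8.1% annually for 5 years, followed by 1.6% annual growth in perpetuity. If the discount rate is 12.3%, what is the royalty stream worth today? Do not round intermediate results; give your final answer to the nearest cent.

€13668.38

D_1 = 1199.91000
D_2 = 1297.10271
D_3 = 1402.16803
D_4 = 1515.74364
D_5 = 1638.51887
Terminal value at year 5: TV = D_5×(1+g_2)/(r−g_2) = 1664.73518/0.107 = 15558.27268
P_0 = D_1/(1+r)^1 + D_2/(1+r)^2 + D_3/(1+r)^3 + D_4/(1+r)^4 + D_5/(1+r)^5 + TV/(1+r)^5
    = 1068.48620 + 1028.52500 + 990.05835 + 953.03035 + 917.38718 + 8710.89136 = 13668.37844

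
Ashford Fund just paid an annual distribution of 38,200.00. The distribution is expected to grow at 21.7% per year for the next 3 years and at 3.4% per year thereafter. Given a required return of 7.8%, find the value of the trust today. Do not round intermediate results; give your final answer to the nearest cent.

D_1 = 46489.40000
D_2 = 56577.59980
D_3 = 68854.93896
Terminal value at year 3: TV = D_3×(1+g_2)/(r−g_2) = 71196.00688/0.044 = 1618091.06548
P_0 = D_1/(1+r)^1 + D_2/(1+r)^2 + D_3/(1+r)^3 + TV/(1+r)^3
    = 43125.60297 + 48686.32543 + 54964.06127 + 1291655.43981 = 1438431.42947

1438431.43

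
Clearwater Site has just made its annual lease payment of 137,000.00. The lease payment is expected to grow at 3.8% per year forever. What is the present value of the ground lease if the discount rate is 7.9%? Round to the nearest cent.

D₁ = D₀ × (1 + g) = 137,000.00 × 1.038 = 142,206.0000
Growing perpetuity: P = D₁ / (r − g) = 142,206.0000 / (0.079 − 0.038) = 3,468,439.02

3468439.02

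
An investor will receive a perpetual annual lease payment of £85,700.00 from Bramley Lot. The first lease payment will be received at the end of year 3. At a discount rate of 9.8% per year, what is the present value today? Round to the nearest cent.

Value at end of year 2: C / r = £85,700.00 / 0.098 = £874,489.7959
Discount to today: PV = £874,489.7959 / (1 + 0.098)^2 = £874,489.7959 / 1.205604 = £725,354.09

£725354.09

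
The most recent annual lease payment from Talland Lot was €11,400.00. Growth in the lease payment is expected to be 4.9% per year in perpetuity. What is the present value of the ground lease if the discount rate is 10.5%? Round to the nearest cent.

€213546.43

D₁ = D₀ × (1 + g) = €11,400.00 × 1.049 = €11,958.6000
Growing perpetuity: P = D₁ / (r − g) = €11,958.6000 / (0.105 − 0.049) = €213,546.43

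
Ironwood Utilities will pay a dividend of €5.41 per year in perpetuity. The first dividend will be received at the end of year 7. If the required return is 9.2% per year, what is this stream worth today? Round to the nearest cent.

Value at end of year 6: C / r = €5.41 / 0.092 = €58.8043
Discount to today: PV = €58.8043 / (1 + 0.092)^6 = €58.8043 / 1.695649 = €34.68

€34.68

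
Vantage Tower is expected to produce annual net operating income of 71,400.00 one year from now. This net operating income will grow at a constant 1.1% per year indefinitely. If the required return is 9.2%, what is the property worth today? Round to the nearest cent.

881481.48

Growing perpetuity: P = D₁ / (r − g) = 71,400.0000 / (0.092 − 0.011) = 881,481.48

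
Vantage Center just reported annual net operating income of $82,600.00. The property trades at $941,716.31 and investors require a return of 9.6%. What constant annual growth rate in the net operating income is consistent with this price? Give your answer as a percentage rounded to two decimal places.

0.76%

P = D₀(1+g)/(r−g) ⇒ P(r−g) = D₀(1+g) ⇒ g(P+D₀) = P·r − D₀
g = (P·r − D₀)/(P + D₀) = ($941,716.31×0.096 − $82,600.00) / ($941,716.31 + $82,600.00) = 0.007619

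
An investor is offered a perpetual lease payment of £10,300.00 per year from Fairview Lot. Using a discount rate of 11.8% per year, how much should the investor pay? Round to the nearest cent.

Level perpetuity: PV = C / r = £10,300.00 / 0.118 = £87,288.14

£87288.14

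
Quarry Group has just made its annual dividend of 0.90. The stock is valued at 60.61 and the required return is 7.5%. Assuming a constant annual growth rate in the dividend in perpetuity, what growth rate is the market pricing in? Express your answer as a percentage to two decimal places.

P = D₀(1+g)/(r−g) ⇒ P(r−g) = D₀(1+g) ⇒ g(P+D₀) = P·r − D₀
g = (P·r − D₀)/(P + D₀) = (60.61×0.075 − 0.90) / (60.61 + 0.90) = 0.059271

5.93%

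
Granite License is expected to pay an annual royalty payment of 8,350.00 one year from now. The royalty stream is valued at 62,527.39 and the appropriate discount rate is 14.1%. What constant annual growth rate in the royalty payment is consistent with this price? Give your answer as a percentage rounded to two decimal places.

0.75%

P = D₁/(r−g) ⇒ g = r − D₁/P = 0.141 − 8,350.00/62,527.39 = 0.007459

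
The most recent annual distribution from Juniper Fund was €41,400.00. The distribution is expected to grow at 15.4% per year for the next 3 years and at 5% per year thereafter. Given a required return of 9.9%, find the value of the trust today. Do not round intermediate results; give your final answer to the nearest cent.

€1164163.50

D_1 = 47775.60000
D_2 = 55133.04240
D_3 = 63623.53093
Terminal value at year 3: TV = D_3×(1+g_2)/(r−g_2) = 66804.70748/0.049 = 1363361.37706
P_0 = D_1/(1+r)^1 + D_2/(1+r)^2 + D_3/(1+r)^3 + TV/(1+r)^3
    = 43471.88353 + 45647.45550 + 47931.90505 + 1027112.25101 = 1164163.49508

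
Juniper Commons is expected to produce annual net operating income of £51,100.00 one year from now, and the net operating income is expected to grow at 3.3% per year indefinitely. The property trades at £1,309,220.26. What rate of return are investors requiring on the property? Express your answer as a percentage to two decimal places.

P = D₁/(r − g) ⇒ r = D₁/P + g = £51,100.0000/£1,309,220.26 + 0.033 = 0.039031 + 0.033 = 0.072031

7.20%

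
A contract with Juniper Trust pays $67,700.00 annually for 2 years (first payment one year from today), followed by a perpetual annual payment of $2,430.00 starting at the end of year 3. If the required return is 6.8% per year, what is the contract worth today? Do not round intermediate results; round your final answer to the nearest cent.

$154072.59

PV of 2-year annuity: $67,700.00 × [1 − (1+0.068)^−2] / 0.068 = 122742.98980
Perpetuity value at year 2: $2,430.00 / 0.068 = 35735.29412
PV of perpetuity: 35735.29412 / (1+0.068)^2 = 31329.60039
Total PV = 122742.98980 + 31329.60039 = 154072.59019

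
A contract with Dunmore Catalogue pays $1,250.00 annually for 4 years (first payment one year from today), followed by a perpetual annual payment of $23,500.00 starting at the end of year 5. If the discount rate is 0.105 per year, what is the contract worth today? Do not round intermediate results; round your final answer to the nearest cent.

$154036.68

PV of 4-year annuity: $1,250.00 × [1 − (1+0.105)^−4] / 0.105 = 3919.82292
Perpetuity value at year 4: $23,500.00 / 0.105 = 223809.52381
PV of perpetuity: 223809.52381 / (1+0.105)^4 = 150116.85289
Total PV = 3919.82292 + 150116.85289 = 154036.67581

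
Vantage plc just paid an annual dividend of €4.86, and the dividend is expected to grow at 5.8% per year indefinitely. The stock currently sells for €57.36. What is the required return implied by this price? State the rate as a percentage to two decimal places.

D₁ = €4.86 × 1.058 = €5.1419
P = D₁/(r − g) ⇒ r = D₁/P + g = €5.1419/€57.36 + 0.058 = 0.089642 + 0.058 = 0.147642

14.76%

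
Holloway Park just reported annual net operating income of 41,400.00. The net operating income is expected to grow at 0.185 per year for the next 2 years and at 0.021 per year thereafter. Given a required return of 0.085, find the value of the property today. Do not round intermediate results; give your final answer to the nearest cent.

882412.02

D_1 = 49059.00000
D_2 = 58134.91500
Terminal value at year 2: TV = D_2×(1+g_2)/(r−g_2) = 59355.74821/0.064 = 927433.56586
P_0 = D_1/(1+r)^1 + D_2/(1+r)^2 + TV/(1+r)^2
    = 45215.66820 + 49383.01089 + 787813.34567 = 882412.02477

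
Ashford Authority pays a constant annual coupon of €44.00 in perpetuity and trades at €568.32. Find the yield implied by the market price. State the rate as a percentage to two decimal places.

7.74%

P = C/r ⇒ r = C/P = €44.00/€568.32 = 0.077421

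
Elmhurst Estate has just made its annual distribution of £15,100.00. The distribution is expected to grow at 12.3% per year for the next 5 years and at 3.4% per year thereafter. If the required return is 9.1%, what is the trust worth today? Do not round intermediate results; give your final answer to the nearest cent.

£398926.49

D_1 = 16957.30000
D_2 = 19043.04790
D_3 = 21385.34279
D_4 = 24015.73996
D_5 = 26969.67597
Terminal value at year 5: TV = D_5×(1+g_2)/(r−g_2) = 27886.64495/0.057 = 489239.38513
P_0 = D_1/(1+r)^1 + D_2/(1+r)^2 + D_3/(1+r)^3 + D_4/(1+r)^4 + D_5/(1+r)^5 + TV/(1+r)^5
    = 15542.89643 + 15998.78340 + 16468.04194 + 16951.06425 + 17448.25404 + 316517.45039 = 398926.49044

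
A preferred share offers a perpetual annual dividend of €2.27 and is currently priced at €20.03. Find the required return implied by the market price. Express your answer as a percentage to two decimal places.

11.33%

P = C/r ⇒ r = C/P = €2.27/€20.03 = 0.113330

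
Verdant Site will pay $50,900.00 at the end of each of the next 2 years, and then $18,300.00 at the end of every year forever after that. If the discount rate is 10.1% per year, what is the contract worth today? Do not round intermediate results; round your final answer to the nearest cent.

$237690.79

PV of 2-year annuity: $50,900.00 × [1 − (1+0.101)^−2] / 0.101 = 88220.43539
Perpetuity value at year 2: $18,300.00 / 0.101 = 181188.11881
PV of perpetuity: 181188.11881 / (1+0.101)^2 = 149470.35913
Total PV = 88220.43539 + 149470.35913 = 237690.79452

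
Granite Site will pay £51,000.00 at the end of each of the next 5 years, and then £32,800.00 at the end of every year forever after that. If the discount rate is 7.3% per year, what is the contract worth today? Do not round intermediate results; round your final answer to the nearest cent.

£523343.05

PV of 5-year annuity: £51,000.00 × [1 − (1+0.073)^−5] / 0.073 = 207441.05355
Perpetuity value at year 5: £32,800.00 / 0.073 = 449315.06849
PV of perpetuity: 449315.06849 / (1+0.073)^5 = 315901.99876
Total PV = 207441.05355 + 315901.99876 = 523343.05231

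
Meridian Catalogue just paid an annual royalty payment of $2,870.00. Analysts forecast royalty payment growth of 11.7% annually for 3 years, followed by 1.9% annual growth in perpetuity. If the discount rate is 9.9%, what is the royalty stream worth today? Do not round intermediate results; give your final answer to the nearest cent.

D_1 = 3205.79000
D_2 = 3580.86743
D_3 = 3999.82892
Terminal value at year 3: TV = D_3×(1+g_2)/(r−g_2) = 4075.82567/0.08 = 50947.82086
P_0 = D_1/(1+r)^1 + D_2/(1+r)^2 + D_3/(1+r)^3 + TV/(1+r)^3
    = 2917.00637 + 2964.78263 + 3013.34140 + 38382.43612 = 47277.56653

$47277.57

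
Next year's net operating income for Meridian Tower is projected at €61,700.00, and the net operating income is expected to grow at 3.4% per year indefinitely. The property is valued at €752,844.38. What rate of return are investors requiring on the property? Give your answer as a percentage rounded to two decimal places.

11.60%

P = D₁/(r − g) ⇒ r = D₁/P + g = €61,700.0000/€752,844.38 + 0.034 = 0.081956 + 0.034 = 0.115956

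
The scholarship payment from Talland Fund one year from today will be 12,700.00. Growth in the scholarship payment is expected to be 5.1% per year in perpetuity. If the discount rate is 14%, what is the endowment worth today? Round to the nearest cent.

Growing perpetuity: P = D₁ / (r − g) = 12,700.0000 / (0.14 − 0.051) = 142,696.63

142696.63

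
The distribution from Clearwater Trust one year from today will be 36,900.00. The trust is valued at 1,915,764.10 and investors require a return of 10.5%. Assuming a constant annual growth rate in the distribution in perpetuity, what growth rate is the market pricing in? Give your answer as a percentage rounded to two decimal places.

8.57%

P = D₁/(r−g) ⇒ g = r − D₁/P = 0.105 − 36,900.00/1,915,764.10 = 0.085739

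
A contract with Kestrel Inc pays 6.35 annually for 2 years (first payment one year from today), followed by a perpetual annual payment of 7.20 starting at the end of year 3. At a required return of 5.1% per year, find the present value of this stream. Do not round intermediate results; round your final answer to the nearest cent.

PV of 2-year annuity: 6.35 × [1 − (1+0.051)^−2] / 0.051 = 11.79055
Perpetuity value at year 2: 7.20 / 0.051 = 141.17647
PV of perpetuity: 141.17647 / (1+0.051)^2 = 127.80766
Total PV = 11.79055 + 127.80766 = 139.59821

139.60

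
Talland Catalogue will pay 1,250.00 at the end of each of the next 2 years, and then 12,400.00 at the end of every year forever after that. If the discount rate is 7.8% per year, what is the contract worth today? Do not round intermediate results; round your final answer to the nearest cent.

PV of 2-year annuity: 1,250.00 × [1 − (1+0.078)^−2] / 0.078 = 2235.20847
Perpetuity value at year 2: 12,400.00 / 0.078 = 158974.35897
PV of perpetuity: 158974.35897 / (1+0.078)^2 = 136801.09095
Total PV = 2235.20847 + 136801.09095 = 139036.29942

139036.30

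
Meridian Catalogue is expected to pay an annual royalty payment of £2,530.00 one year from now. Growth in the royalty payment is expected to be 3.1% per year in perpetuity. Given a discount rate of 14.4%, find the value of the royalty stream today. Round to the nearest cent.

Growing perpetuity: P = D₁ / (r − g) = £2,530.0000 / (0.144 − 0.031) = £22,389.38

£22389.38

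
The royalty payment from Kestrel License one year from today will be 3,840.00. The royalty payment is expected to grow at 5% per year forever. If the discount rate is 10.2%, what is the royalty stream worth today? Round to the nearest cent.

73846.15

Growing perpetuity: P = D₁ / (r − g) = 3,840.0000 / (0.102 − 0.05) = 73,846.15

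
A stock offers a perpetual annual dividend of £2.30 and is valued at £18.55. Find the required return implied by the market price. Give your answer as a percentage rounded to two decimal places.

P = C/r ⇒ r = C/P = £2.30/£18.55 = 0.123989

12.40%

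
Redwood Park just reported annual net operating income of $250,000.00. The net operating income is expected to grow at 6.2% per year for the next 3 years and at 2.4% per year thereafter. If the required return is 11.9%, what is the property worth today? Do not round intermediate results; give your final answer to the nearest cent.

D_1 = 265500.00000
D_2 = 281961.00000
D_3 = 299442.58200
Terminal value at year 3: TV = D_3×(1+g_2)/(r−g_2) = 306629.20397/0.095 = 3227675.83124
P_0 = D_1/(1+r)^1 + D_2/(1+r)^2 + D_3/(1+r)^3 + TV/(1+r)^3
    = 237265.41555 + 225179.50966 + 213709.23973 + 2303560.64724 = 2979714.81219

$2979714.81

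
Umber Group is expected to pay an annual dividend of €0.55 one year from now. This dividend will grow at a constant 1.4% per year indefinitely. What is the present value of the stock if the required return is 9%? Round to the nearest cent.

Growing perpetuity: P = D₁ / (r − g) = €0.5500 / (0.09 − 0.014) = €7.24

€7.24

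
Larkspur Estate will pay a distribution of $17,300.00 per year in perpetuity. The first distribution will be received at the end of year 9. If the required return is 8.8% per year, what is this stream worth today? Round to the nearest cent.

Value at end of year 8: C / r = $17,300.00 / 0.088 = $196,590.9091
Discount to today: PV = $196,590.9091 / (1 + 0.088)^8 = $196,590.9091 / 1.963501 = $100,122.63

$100122.63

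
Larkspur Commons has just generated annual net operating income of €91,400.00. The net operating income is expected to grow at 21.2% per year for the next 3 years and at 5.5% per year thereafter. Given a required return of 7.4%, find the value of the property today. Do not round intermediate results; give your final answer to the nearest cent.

D_1 = 110776.80000
D_2 = 134261.48160
D_3 = 162724.91570
Terminal value at year 3: TV = D_3×(1+g_2)/(r−g_2) = 171674.78606/0.019 = 9035515.05593
P_0 = D_1/(1+r)^1 + D_2/(1+r)^2 + D_3/(1+r)^3 + TV/(1+r)^3
    = 103144.13408 + 116397.29097 + 131353.36746 + 7293568.56184 = 7644463.35435

€7644463.35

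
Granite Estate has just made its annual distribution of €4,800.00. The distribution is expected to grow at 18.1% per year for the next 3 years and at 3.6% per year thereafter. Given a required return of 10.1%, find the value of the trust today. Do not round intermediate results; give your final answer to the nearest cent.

D_1 = 5668.80000
D_2 = 6694.85280
D_3 = 7906.62116
Terminal value at year 3: TV = D_3×(1+g_2)/(r−g_2) = 8191.25952/0.065 = 126019.37721
P_0 = D_1/(1+r)^1 + D_2/(1+r)^2 + D_3/(1+r)^3 + TV/(1+r)^3
    = 5148.77384 + 5522.89002 + 5924.18993 + 94422.47328 = 111018.32707

€111018.33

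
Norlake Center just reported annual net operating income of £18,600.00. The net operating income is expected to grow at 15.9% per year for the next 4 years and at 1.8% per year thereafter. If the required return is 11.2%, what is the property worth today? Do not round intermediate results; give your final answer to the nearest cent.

£320310.87

D_1 = 21557.40000
D_2 = 24985.02660
D_3 = 28957.64583
D_4 = 33561.91152
Terminal value at year 4: TV = D_4×(1+g_2)/(r−g_2) = 34166.02592/0.094 = 363468.36089
P_0 = D_1/(1+r)^1 + D_2/(1+r)^2 + D_3/(1+r)^3 + D_4/(1+r)^4 + TV/(1+r)^4
    = 19386.15108 + 20205.52977 + 21059.54047 + 21949.64694 + 237710.00627 = 320310.87452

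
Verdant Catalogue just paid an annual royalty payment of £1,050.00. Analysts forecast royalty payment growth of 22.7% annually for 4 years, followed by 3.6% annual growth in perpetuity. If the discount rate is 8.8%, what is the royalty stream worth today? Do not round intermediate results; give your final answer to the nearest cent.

D_1 = 1288.35000
D_2 = 1580.80545
D_3 = 1939.64829
D_4 = 2379.94845
Terminal value at year 4: TV = D_4×(1+g_2)/(r−g_2) = 2465.62659/0.052 = 47415.89601
P_0 = D_1/(1+r)^1 + D_2/(1+r)^2 + D_3/(1+r)^3 + D_4/(1+r)^4 + TV/(1+r)^4
    = 1184.14522 + 1335.42848 + 1506.03929 + 1698.44688 + 33838.28784 = 39562.34770

£39562.35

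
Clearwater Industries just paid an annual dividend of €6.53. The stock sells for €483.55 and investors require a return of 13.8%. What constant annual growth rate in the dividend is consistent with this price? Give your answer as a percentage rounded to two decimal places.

12.28%

P = D₀(1+g)/(r−g) ⇒ P(r−g) = D₀(1+g) ⇒ g(P+D₀) = P·r − D₀
g = (P·r − D₀)/(P + D₀) = (€483.55×0.138 − €6.53) / (€483.55 + €6.53) = 0.122837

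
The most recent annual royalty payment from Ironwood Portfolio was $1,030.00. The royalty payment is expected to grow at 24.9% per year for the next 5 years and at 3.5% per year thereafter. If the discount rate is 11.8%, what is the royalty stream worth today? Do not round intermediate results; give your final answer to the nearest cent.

$29620.50

D_1 = 1286.47000
D_2 = 1606.80103
D_3 = 2006.89449
D_4 = 2506.61121
D_5 = 3130.75741
Terminal value at year 5: TV = D_5×(1+g_2)/(r−g_2) = 3240.33391/0.083 = 39040.16765
P_0 = D_1/(1+r)^1 + D_2/(1+r)^2 + D_3/(1+r)^3 + D_4/(1+r)^4 + D_5/(1+r)^5 + TV/(1+r)^5
    = 1150.68873 + 1285.51898 + 1436.14777 + 1604.42627 + 1792.42255 + 22351.29323 = 29620.49754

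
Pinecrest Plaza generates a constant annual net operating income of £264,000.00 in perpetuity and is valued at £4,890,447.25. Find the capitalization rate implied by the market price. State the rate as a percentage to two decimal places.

5.40%

P = C/r ⇒ r = C/P = £264,000.00/£4,890,447.25 = 0.053983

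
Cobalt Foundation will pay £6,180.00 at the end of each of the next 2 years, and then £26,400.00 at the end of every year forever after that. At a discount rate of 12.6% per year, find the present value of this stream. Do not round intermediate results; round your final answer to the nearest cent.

PV of 2-year annuity: £6,180.00 × [1 − (1+0.126)^−2] / 0.126 = 10362.74841
Perpetuity value at year 2: £26,400.00 / 0.126 = 209523.80952
PV of perpetuity: 209523.80952 / (1+0.126)^2 = 165255.75807
Total PV = 10362.74841 + 165255.75807 = 175618.50648

£175618.51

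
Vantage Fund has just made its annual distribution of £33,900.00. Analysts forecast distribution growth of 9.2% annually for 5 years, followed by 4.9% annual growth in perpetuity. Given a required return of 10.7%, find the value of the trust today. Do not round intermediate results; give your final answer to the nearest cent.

£735426.52

D_1 = 37018.80000
D_2 = 40424.52960
D_3 = 44143.58632
D_4 = 48204.79626
D_5 = 52639.63752
Terminal value at year 5: TV = D_5×(1+g_2)/(r−g_2) = 55218.97976/0.058 = 952051.37517
P_0 = D_1/(1+r)^1 + D_2/(1+r)^2 + D_3/(1+r)^3 + D_4/(1+r)^4 + D_5/(1+r)^5 + TV/(1+r)^5
    = 33440.65041 + 32987.52506 + 32540.53963 + 32099.61091 + 31664.65683 + 572693.53472 = 735426.51755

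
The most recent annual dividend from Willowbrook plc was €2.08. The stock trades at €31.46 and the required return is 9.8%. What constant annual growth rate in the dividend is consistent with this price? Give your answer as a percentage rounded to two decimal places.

P = D₀(1+g)/(r−g) ⇒ P(r−g) = D₀(1+g) ⇒ g(P+D₀) = P·r − D₀
g = (P·r − D₀)/(P + D₀) = (€31.46×0.098 − €2.08) / (€31.46 + €2.08) = 0.029907

2.99%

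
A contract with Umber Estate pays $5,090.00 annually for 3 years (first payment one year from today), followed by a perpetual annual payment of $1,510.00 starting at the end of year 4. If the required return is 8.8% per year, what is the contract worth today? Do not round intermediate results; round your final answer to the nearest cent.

$26253.52

PV of 3-year annuity: $5,090.00 × [1 − (1+0.088)^−3] / 0.088 = 12930.35388
Perpetuity value at year 3: $1,510.00 / 0.088 = 17159.09091
PV of perpetuity: 17159.09091 / (1+0.088)^3 = 13323.17060
Total PV = 12930.35388 + 13323.17060 = 26253.52448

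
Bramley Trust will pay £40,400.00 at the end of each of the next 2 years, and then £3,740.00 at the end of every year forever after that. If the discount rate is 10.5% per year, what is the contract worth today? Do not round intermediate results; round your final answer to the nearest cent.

PV of 2-year annuity: £40,400.00 × [1 − (1+0.105)^−2] / 0.105 = 69648.04160
Perpetuity value at year 2: £3,740.00 / 0.105 = 35619.04762
PV of perpetuity: 35619.04762 / (1+0.105)^2 = 29171.43189
Total PV = 69648.04160 + 29171.43189 = 98819.47349

£98819.47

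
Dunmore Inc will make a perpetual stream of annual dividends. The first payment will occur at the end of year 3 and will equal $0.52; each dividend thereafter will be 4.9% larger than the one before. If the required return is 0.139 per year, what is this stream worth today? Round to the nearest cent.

Value at end of year 2: C₁ / (r − g) = $0.52 / (0.139 − 0.049) = $5.7778
Discount to today: PV = $5.7778 / (1 + 0.139)^2 = $5.7778 / 1.297321 = $4.45

$4.45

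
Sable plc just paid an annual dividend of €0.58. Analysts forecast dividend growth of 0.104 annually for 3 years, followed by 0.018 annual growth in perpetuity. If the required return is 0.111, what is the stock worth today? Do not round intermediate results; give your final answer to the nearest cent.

D_1 = 0.64032
D_2 = 0.70691
D_3 = 0.78043
Terminal value at year 3: TV = D_3×(1+g_2)/(r−g_2) = 0.79448/0.093 = 8.54280
P_0 = D_1/(1+r)^1 + D_2/(1+r)^2 + D_3/(1+r)^3 + TV/(1+r)^3
    = 0.57635 + 0.57271 + 0.56911 + 6.22957 = 7.94773

€7.95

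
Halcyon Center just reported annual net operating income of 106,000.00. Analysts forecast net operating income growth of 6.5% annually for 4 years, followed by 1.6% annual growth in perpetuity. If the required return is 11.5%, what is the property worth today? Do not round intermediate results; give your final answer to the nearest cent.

D_1 = 112890.00000
D_2 = 120227.85000
D_3 = 128042.66025
D_4 = 136365.43317
Terminal value at year 4: TV = D_4×(1+g_2)/(r−g_2) = 138547.28010/0.099 = 1399467.47573
P_0 = D_1/(1+r)^1 + D_2/(1+r)^2 + D_3/(1+r)^3 + D_4/(1+r)^4 + TV/(1+r)^4
    = 101246.63677 + 96706.42884 + 92369.81769 + 88227.67339 + 905447.63807 = 1283998.19477

1283998.19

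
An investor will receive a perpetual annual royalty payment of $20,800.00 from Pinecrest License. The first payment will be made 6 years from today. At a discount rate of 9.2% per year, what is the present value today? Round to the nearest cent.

Value at end of year 5: C / r = $20,800.00 / 0.092 = $226,086.9565
Discount to today: PV = $226,086.9565 / (1 + 0.092)^5 = $226,086.9565 / 1.552792 = $145,600.32

$145600.32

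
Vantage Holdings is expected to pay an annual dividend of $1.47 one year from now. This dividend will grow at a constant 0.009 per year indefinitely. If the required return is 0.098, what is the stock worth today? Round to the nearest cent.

$16.52

Growing perpetuity: P = D₁ / (r − g) = $1.4700 / (0.098 − 0.009) = $16.52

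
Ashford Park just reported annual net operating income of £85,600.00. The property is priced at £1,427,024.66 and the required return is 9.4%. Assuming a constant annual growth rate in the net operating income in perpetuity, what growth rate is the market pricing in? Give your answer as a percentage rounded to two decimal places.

P = D₀(1+g)/(r−g) ⇒ P(r−g) = D₀(1+g) ⇒ g(P+D₀) = P·r − D₀
g = (P·r − D₀)/(P + D₀) = (£1,427,024.66×0.094 − £85,600.00) / (£1,427,024.66 + £85,600.00) = 0.032090

3.21%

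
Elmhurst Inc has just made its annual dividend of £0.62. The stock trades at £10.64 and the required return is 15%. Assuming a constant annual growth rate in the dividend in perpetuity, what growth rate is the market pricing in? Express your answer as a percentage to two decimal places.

8.67%

P = D₀(1+g)/(r−g) ⇒ P(r−g) = D₀(1+g) ⇒ g(P+D₀) = P·r − D₀
g = (P·r − D₀)/(P + D₀) = (£10.64×0.15 − £0.62) / (£10.64 + £0.62) = 0.086679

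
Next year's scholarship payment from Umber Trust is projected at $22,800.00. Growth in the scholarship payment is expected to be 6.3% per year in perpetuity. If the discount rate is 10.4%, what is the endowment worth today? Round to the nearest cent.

$556097.56

Growing perpetuity: P = D₁ / (r − g) = $22,800.0000 / (0.104 − 0.063) = $556,097.56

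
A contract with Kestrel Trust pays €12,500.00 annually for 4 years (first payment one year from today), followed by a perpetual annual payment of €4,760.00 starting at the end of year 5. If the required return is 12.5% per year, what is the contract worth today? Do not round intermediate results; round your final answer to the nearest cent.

PV of 4-year annuity: €12,500.00 × [1 − (1+0.125)^−4] / 0.125 = 37570.49230
Perpetuity value at year 4: €4,760.00 / 0.125 = 38080.00000
PV of perpetuity: 38080.00000 / (1+0.125)^4 = 23773.15653
Total PV = 37570.49230 + 23773.15653 = 61343.64883

€61343.65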